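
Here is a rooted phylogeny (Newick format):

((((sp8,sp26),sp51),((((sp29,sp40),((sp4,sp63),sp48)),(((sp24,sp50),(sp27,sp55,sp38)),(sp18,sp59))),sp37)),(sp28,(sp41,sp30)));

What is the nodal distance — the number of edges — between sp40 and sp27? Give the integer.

7

The MRCA of sp40 and sp27 is the node subtending (((sp29,sp40),((sp4,sp63),sp48)),(((sp24,sp50),(sp27,sp55,sp38)),(sp18,sp59))).
From sp40 up to that node: 3 branches. From sp27 up to the same node: 4 branches. Total: 3 + 4 = 7.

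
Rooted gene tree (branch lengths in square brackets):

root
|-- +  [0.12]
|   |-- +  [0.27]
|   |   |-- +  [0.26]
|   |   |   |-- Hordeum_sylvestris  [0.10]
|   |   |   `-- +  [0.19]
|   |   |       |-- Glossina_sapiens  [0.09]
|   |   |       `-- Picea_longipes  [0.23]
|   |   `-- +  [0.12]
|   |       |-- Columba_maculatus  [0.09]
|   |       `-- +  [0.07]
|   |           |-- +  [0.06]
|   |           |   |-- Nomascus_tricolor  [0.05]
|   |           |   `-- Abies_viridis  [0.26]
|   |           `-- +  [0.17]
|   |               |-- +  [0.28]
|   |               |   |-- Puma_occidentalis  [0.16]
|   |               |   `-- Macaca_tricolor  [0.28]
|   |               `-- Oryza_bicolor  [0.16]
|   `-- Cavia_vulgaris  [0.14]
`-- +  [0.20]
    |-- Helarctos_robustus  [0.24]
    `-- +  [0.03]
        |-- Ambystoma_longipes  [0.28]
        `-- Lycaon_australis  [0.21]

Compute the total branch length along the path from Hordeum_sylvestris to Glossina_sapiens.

0.38

The path runs Hordeum_sylvestris → … → MRCA → … → Glossina_sapiens; the MRCA is the node subtending (Hordeum_sylvestris,(Glossina_sapiens,Picea_longipes)).
Branch lengths along that path: 0.10 + 0.19 + 0.09 = 0.38.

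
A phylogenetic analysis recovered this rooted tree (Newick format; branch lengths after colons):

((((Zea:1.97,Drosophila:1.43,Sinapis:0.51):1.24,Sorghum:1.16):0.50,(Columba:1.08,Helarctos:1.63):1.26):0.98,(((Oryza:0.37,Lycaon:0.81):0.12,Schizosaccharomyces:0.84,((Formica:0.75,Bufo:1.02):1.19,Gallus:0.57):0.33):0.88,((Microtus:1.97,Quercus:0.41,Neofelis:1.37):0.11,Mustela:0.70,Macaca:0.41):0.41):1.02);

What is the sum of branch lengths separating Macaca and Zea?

The path runs Macaca → … → MRCA → … → Zea; the MRCA is the root of the tree.
Branch lengths along that path: 0.41 + 0.41 + 1.02 + 0.98 + 0.50 + 1.24 + 1.97 = 6.53.

6.53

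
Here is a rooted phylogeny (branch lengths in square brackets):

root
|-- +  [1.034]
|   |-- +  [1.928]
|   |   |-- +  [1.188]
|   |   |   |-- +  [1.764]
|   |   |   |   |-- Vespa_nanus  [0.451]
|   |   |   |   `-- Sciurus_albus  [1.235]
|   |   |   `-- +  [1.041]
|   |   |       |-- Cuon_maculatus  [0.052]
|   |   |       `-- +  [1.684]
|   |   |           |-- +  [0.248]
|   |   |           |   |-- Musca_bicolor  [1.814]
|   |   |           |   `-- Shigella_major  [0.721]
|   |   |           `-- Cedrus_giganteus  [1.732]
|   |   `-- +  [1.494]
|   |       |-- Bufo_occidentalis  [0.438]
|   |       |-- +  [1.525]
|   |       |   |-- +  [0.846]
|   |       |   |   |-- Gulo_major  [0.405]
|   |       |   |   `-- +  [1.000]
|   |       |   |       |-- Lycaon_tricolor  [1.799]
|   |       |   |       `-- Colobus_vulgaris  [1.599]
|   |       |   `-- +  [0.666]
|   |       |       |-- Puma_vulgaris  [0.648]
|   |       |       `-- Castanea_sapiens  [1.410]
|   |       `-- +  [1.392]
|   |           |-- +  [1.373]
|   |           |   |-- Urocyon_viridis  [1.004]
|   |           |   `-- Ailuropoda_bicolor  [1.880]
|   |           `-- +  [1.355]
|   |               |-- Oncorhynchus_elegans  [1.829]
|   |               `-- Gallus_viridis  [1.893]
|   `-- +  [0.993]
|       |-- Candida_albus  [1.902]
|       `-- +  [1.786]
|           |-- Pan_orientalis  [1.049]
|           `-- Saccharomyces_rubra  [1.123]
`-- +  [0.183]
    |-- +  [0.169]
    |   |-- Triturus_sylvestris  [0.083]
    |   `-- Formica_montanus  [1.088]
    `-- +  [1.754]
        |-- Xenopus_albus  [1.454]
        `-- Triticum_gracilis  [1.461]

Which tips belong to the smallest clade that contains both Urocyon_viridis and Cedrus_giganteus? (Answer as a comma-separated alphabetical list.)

Tracing Urocyon_viridis: it sits inside (Urocyon_viridis,Ailuropoda_bicolor).
Tracing Cedrus_giganteus: it sits inside ((Musca_bicolor,Shigella_major),Cedrus_giganteus).
The smallest clade enclosing both is (((Vespa_nanus,Sciurus_albus),(Cuon_maculatus,((Musca_bicolor,Shigella_major),Cedrus_giganteus))),(Bufo_occidentalis,((Gulo_major,(Lycaon_tricolor,Colobus_vulgaris)),(Puma_vulgaris,Castanea_sapiens)),((Urocyon_viridis,Ailuropoda_bicolor),(Oncorhynchus_elegans,Gallus_viridis)))); the answer is its 16 terminal taxa in alphabetical order.

Ailuropoda_bicolor, Bufo_occidentalis, Castanea_sapiens, Cedrus_giganteus, Colobus_vulgaris, Cuon_maculatus, Gallus_viridis, Gulo_major, Lycaon_tricolor, Musca_bicolor, Oncorhynchus_elegans, Puma_vulgaris, Sciurus_albus, Shigella_major, Urocyon_viridis, Vespa_nanus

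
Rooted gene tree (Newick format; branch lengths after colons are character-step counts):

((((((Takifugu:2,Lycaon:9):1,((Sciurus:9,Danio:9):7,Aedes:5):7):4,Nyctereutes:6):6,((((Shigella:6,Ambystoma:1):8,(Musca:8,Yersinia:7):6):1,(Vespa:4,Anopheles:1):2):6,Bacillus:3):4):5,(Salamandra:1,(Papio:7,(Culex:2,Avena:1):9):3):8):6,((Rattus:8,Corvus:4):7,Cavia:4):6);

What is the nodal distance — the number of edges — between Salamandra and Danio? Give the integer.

8

The MRCA of Salamandra and Danio is the node subtending (((((Takifugu,Lycaon),((Sciurus,Danio),Aedes)),Nyctereutes),((((Shigella,Ambystoma),(Musca,Yersinia)),(Vespa,Anopheles)),Bacillus)),(Salamandra,(Papio,(Culex,Avena)))).
From Salamandra up to that node: 2 branches. From Danio up to the same node: 6 branches. Total: 2 + 6 = 8.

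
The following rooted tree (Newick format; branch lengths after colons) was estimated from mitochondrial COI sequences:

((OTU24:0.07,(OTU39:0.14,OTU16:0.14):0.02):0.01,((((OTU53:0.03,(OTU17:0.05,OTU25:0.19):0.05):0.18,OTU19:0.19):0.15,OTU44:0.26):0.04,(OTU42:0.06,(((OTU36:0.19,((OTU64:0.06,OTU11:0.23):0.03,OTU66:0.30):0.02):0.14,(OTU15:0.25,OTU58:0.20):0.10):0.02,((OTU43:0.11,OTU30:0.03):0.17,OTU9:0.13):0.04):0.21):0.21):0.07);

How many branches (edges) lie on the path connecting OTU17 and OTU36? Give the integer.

The MRCA of OTU17 and OTU36 is the node subtending ((((OTU53,(OTU17,OTU25)),OTU19),OTU44),(OTU42,(((OTU36,((OTU64,OTU11),OTU66)),(OTU15,OTU58)),((OTU43,OTU30),OTU9)))).
From OTU17 up to that node: 5 branches. From OTU36 up to the same node: 5 branches. Total: 5 + 5 = 10.

10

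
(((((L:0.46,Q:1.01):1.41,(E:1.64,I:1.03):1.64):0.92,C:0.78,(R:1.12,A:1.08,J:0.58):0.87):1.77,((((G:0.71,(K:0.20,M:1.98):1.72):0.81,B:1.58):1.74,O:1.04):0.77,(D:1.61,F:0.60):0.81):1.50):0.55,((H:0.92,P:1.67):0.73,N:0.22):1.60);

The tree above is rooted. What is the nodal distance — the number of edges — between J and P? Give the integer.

The MRCA of J and P is the root of the tree.
From J up to that node: 4 branches. From P up to the same node: 3 branches. Total: 4 + 3 = 7.

7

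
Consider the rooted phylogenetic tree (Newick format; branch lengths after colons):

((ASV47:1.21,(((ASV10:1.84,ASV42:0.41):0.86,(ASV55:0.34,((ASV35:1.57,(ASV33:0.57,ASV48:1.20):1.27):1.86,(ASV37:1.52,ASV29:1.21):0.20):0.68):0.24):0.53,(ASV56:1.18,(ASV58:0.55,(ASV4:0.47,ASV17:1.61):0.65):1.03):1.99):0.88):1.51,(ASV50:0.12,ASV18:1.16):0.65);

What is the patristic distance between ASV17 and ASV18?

The path runs ASV17 → … → MRCA → … → ASV18; the MRCA is the root of the tree.
Branch lengths along that path: 1.61 + 0.65 + 1.03 + 1.99 + 0.88 + 1.51 + 0.65 + 1.16 = 9.48.

9.48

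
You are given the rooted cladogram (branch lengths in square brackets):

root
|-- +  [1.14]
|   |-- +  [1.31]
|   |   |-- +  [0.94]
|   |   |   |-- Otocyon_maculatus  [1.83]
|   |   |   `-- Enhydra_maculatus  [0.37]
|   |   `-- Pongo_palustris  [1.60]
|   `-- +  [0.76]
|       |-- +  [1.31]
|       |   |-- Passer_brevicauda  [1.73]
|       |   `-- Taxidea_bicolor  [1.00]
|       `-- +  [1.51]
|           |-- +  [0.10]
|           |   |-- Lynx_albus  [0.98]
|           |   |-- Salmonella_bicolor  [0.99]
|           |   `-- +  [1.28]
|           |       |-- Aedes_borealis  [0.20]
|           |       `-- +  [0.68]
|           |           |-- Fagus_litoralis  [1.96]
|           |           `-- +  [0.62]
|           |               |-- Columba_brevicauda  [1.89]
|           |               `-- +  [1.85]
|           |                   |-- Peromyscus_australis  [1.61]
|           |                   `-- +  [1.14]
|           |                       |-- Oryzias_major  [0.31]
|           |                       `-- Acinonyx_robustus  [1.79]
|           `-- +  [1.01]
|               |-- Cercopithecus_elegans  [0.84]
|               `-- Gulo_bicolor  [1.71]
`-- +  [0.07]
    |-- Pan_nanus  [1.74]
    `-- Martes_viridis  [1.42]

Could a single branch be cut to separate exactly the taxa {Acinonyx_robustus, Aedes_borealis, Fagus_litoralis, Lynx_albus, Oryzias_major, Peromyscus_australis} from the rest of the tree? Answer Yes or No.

The MRCA of the listed taxa subtends (Lynx_albus,Salmonella_bicolor,(Aedes_borealis,(Fagus_litoralis,(Columba_brevicauda,(Peromyscus_australis,(Oryzias_major,Acinonyx_robustus)))))).
That clade also contains Columba_brevicauda, Salmonella_bicolor, which are not in the proposed group, so the group is not monophyletic.

No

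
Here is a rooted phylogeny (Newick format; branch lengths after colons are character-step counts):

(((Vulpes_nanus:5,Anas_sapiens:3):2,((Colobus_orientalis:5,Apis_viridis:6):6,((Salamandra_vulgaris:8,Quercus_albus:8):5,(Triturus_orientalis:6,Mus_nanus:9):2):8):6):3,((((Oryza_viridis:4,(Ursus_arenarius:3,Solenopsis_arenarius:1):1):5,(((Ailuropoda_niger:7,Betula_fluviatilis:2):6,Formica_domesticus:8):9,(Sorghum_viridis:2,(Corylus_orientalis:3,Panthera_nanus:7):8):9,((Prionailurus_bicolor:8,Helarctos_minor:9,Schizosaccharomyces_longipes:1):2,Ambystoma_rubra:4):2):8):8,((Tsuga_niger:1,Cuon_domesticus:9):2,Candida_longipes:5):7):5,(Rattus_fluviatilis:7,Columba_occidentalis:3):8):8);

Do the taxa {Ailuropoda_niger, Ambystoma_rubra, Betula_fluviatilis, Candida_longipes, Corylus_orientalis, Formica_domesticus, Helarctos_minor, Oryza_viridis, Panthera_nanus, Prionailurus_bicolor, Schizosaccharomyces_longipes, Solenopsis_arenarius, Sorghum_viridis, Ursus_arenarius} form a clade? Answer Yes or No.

No

The MRCA of the listed taxa subtends (((Oryza_viridis,(Ursus_arenarius,Solenopsis_arenarius)),(((Ailuropoda_niger,Betula_fluviatilis),Formica_domesticus),(Sorghum_viridis,(Corylus_orientalis,Panthera_nanus)),((Prionailurus_bicolor,Helarctos_minor,Schizosaccharomyces_longipes),Ambystoma_rubra))),((Tsuga_niger,Cuon_domesticus),Candida_longipes)).
That clade also contains Cuon_domesticus, Tsuga_niger, which are not in the proposed group, so the group is not monophyletic.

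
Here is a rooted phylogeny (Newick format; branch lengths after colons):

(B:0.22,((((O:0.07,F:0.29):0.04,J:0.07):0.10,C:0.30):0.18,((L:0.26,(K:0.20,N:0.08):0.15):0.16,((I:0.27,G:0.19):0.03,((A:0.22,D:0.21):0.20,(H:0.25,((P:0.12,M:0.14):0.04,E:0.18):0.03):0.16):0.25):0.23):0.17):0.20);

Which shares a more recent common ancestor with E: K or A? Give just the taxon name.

A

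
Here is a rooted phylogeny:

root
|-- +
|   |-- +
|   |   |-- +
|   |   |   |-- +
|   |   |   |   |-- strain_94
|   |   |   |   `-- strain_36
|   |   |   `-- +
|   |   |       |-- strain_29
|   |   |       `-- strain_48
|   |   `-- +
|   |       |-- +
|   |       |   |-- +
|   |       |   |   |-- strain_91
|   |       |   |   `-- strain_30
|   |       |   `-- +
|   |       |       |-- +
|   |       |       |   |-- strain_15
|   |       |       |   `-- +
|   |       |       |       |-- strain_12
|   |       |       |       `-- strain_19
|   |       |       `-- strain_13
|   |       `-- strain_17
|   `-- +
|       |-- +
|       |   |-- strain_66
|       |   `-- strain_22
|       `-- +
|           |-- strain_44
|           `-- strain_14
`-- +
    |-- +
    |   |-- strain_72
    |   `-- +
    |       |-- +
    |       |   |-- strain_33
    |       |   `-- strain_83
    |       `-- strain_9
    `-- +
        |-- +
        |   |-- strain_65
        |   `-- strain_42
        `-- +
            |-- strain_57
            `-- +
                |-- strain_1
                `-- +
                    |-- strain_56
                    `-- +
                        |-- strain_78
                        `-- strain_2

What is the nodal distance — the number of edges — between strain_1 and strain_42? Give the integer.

The MRCA of strain_1 and strain_42 is the node subtending ((strain_65,strain_42),(strain_57,(strain_1,(strain_56,(strain_78,strain_2))))).
From strain_1 up to that node: 3 branches. From strain_42 up to the same node: 2 branches. Total: 3 + 2 = 5.

5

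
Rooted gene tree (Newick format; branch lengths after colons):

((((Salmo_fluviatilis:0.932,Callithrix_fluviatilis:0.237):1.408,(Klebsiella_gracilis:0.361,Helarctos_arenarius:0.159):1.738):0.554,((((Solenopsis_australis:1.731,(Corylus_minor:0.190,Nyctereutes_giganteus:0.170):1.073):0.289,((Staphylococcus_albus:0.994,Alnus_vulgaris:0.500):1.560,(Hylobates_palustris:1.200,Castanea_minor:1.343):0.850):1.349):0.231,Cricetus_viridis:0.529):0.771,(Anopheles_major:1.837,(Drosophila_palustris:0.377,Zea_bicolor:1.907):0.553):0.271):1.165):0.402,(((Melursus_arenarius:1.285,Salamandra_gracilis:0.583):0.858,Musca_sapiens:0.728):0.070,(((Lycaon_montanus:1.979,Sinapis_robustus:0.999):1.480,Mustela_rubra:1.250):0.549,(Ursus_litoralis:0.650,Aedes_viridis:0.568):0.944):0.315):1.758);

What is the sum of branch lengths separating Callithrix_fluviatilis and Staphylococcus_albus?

8.269

The path runs Callithrix_fluviatilis → … → MRCA → … → Staphylococcus_albus; the MRCA is the node subtending (((Salmo_fluviatilis,Callithrix_fluviatilis),(Klebsiella_gracilis,Helarctos_arenarius)),((((Solenopsis_australis,(Corylus_minor,Nyctereutes_giganteus)),((Staphylococcus_albus,Alnus_vulgaris),(Hylobates_palustris,Castanea_minor))),Cricetus_viridis),(Anopheles_major,(Drosophila_palustris,Zea_bicolor)))).
Branch lengths along that path: 0.237 + 1.408 + 0.554 + 1.165 + 0.771 + 0.231 + 1.349 + 1.560 + 0.994 = 8.269.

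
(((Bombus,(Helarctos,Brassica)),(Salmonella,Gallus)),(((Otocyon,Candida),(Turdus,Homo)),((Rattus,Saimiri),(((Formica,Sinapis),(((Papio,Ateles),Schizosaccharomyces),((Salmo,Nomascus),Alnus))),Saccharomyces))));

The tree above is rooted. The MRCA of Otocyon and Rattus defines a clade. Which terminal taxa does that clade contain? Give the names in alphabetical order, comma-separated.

Alnus, Ateles, Candida, Formica, Homo, Nomascus, Otocyon, Papio, Rattus, Saccharomyces, Saimiri, Salmo, Schizosaccharomyces, Sinapis, Turdus

Tracing Otocyon: it sits inside (Otocyon,Candida).
Tracing Rattus: it sits inside (Rattus,Saimiri).
The smallest clade enclosing both is (((Otocyon,Candida),(Turdus,Homo)),((Rattus,Saimiri),(((Formica,Sinapis),(((Papio,Ateles),Schizosaccharomyces),((Salmo,Nomascus),Alnus))),Saccharomyces))); the answer is its 15 terminal taxa in alphabetical order.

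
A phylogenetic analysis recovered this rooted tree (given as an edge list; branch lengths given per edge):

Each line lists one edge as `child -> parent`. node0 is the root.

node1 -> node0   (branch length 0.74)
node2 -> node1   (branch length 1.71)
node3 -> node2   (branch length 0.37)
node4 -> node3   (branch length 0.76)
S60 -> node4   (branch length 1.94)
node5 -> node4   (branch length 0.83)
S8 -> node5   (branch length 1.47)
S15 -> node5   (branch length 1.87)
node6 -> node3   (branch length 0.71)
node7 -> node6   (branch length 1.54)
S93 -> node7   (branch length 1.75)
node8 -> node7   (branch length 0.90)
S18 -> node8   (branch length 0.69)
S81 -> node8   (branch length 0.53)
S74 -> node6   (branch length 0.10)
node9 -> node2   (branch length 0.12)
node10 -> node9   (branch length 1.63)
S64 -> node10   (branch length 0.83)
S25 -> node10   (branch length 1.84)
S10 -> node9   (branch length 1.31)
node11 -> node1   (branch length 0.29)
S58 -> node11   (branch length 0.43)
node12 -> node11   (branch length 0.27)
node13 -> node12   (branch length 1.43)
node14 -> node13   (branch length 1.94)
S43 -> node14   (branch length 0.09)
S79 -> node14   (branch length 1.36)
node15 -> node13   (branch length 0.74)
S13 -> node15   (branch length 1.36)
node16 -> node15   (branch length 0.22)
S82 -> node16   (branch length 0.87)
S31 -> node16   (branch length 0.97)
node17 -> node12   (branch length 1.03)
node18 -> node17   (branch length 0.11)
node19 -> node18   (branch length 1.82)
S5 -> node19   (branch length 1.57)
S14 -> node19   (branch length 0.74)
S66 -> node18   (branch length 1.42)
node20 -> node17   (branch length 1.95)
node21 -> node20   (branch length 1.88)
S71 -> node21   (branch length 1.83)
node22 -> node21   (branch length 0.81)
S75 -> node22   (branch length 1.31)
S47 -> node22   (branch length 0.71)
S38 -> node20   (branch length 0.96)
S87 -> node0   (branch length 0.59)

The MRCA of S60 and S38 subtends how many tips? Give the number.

The MRCA of S60 and S38 is the node subtending ((((S60,(S8,S15)),((S93,(S18,S81)),S74)),((S64,S25),S10)),(S58,(((S43,S79),(S13,(S82,S31))),(((S5,S14),S66),((S71,(S75,S47)),S38))))).
That clade contains 23 terminal taxa: S10, S13, S14, S15, S18, S25, S31, S38, S43, S47, S5, S58, S60, S64, S66, S71, S74, S75, S79, S8, S81, S82, S93.

23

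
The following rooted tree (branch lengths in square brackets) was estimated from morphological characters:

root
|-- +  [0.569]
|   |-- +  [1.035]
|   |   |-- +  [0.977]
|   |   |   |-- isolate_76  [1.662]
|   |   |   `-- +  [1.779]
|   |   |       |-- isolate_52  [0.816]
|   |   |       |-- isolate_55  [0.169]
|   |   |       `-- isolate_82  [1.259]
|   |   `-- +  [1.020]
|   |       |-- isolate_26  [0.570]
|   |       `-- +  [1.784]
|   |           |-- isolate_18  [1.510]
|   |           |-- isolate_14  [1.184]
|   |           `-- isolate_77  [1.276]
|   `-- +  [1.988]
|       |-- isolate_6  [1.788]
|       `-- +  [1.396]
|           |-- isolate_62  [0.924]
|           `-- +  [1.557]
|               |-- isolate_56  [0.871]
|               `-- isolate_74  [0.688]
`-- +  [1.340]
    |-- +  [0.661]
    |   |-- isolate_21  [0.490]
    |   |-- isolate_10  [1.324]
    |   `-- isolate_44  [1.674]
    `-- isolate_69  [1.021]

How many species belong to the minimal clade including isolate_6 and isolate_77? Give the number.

12

The MRCA of isolate_6 and isolate_77 is the node subtending (((isolate_76,(isolate_52,isolate_55,isolate_82)),(isolate_26,(isolate_18,isolate_14,isolate_77))),(isolate_6,(isolate_62,(isolate_56,isolate_74)))).
That clade contains 12 terminal taxa: isolate_14, isolate_18, isolate_26, isolate_52, isolate_55, isolate_56, isolate_6, isolate_62, isolate_74, isolate_76, isolate_77, isolate_82.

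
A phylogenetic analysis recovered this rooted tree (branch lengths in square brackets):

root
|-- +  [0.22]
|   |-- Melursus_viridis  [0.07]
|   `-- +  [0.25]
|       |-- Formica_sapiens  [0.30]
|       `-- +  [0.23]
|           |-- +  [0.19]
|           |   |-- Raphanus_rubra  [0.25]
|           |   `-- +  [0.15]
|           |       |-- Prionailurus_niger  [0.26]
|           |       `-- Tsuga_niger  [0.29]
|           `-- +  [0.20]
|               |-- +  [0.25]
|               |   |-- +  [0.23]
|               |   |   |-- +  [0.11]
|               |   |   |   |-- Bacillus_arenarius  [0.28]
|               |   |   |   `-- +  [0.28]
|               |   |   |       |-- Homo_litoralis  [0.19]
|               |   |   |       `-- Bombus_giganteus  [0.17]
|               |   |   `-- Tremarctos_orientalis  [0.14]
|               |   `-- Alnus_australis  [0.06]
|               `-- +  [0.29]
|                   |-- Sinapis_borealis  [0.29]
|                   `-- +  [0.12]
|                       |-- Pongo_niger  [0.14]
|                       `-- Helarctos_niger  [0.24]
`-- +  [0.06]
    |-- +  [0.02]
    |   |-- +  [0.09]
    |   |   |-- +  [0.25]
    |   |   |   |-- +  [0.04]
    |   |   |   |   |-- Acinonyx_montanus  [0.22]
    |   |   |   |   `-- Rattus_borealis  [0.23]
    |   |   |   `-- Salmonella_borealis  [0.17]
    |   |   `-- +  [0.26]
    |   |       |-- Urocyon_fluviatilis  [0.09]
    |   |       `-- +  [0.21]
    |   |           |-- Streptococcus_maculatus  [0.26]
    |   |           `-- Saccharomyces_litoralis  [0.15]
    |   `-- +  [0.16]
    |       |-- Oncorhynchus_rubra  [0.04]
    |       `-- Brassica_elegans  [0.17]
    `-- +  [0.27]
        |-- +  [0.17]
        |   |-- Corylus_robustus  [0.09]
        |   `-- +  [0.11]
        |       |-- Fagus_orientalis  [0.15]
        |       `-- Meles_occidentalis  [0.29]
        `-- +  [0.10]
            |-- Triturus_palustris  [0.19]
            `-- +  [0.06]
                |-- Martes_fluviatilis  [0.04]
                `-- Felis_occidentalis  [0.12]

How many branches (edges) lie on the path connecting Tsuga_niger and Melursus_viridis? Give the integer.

The MRCA of Tsuga_niger and Melursus_viridis is the node subtending (Melursus_viridis,(Formica_sapiens,((Raphanus_rubra,(Prionailurus_niger,Tsuga_niger)),((((Bacillus_arenarius,(Homo_litoralis,Bombus_giganteus)),Tremarctos_orientalis),Alnus_australis),(Sinapis_borealis,(Pongo_niger,Helarctos_niger)))))).
From Tsuga_niger up to that node: 5 branches. From Melursus_viridis up to the same node: 1 branch. Total: 5 + 1 = 6.

6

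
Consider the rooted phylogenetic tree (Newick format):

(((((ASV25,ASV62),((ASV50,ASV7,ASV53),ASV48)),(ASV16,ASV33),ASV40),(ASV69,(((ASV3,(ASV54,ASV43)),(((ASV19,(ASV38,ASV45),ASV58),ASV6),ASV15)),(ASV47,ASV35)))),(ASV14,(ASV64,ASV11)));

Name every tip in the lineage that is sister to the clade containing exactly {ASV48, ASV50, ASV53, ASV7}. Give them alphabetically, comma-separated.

ASV25, ASV62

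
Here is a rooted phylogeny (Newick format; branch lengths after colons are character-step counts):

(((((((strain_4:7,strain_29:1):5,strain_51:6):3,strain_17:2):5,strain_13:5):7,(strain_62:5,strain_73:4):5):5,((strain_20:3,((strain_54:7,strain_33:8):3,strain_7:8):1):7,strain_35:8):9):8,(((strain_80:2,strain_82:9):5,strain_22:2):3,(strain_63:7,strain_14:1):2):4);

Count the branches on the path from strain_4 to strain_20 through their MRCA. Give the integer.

9

The MRCA of strain_4 and strain_20 is the node subtending ((((((strain_4,strain_29),strain_51),strain_17),strain_13),(strain_62,strain_73)),((strain_20,((strain_54,strain_33),strain_7)),strain_35)).
From strain_4 up to that node: 6 branches. From strain_20 up to the same node: 3 branches. Total: 6 + 3 = 9.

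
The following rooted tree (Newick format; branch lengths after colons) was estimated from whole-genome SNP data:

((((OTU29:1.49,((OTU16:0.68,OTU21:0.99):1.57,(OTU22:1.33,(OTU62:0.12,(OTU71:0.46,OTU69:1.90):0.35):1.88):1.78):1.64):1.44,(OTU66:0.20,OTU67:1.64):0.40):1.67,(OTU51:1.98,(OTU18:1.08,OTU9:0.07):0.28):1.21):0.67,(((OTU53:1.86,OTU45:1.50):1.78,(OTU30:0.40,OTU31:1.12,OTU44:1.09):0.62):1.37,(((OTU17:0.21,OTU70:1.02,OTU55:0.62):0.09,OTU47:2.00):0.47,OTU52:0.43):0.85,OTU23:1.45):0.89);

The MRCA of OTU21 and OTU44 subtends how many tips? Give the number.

23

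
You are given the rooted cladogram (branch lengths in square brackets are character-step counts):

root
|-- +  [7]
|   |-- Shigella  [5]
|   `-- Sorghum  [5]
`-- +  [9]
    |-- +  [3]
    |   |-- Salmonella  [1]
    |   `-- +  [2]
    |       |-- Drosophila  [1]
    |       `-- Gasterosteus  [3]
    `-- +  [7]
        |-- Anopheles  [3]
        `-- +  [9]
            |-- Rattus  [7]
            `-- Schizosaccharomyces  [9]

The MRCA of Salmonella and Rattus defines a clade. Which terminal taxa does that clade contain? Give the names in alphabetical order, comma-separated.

Anopheles, Drosophila, Gasterosteus, Rattus, Salmonella, Schizosaccharomyces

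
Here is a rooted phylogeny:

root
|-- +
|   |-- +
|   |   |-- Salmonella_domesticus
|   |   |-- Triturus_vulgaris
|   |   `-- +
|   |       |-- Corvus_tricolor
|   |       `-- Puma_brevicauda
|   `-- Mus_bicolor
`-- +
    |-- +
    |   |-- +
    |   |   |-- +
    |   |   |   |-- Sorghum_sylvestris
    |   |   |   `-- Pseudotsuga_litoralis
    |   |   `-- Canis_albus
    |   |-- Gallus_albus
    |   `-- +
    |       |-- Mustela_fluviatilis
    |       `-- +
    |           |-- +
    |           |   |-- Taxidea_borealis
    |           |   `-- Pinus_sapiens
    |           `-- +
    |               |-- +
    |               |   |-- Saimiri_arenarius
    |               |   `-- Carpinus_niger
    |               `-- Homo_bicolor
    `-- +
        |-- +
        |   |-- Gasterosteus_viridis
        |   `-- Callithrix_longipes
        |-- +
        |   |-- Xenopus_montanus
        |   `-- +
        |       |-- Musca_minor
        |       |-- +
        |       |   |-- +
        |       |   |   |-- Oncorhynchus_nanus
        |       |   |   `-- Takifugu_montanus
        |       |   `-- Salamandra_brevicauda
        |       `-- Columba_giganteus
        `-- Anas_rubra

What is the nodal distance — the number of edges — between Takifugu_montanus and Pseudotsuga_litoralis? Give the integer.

10

The MRCA of Takifugu_montanus and Pseudotsuga_litoralis is the node subtending ((((Sorghum_sylvestris,Pseudotsuga_litoralis),Canis_albus),Gallus_albus,(Mustela_fluviatilis,((Taxidea_borealis,Pinus_sapiens),((Saimiri_arenarius,Carpinus_niger),Homo_bicolor)))),((Gasterosteus_viridis,Callithrix_longipes),(Xenopus_montanus,(Musca_minor,((Oncorhynchus_nanus,Takifugu_montanus),Salamandra_brevicauda),Columba_giganteus)),Anas_rubra)).
From Takifugu_montanus up to that node: 6 branches. From Pseudotsuga_litoralis up to the same node: 4 branches. Total: 6 + 4 = 10.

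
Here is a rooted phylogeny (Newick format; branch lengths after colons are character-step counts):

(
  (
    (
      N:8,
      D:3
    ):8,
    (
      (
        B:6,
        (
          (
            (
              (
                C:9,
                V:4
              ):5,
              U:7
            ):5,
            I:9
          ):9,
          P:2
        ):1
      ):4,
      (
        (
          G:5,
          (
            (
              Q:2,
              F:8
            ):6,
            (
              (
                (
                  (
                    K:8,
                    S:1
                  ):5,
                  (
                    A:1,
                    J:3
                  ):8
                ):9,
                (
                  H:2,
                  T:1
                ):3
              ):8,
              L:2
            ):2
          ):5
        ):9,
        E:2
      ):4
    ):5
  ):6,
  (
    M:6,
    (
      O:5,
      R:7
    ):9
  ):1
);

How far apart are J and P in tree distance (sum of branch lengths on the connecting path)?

The path runs J → … → MRCA → … → P; the MRCA is the node subtending ((B,((((C,V),U),I),P)),((G,((Q,F),((((K,S),(A,J)),(H,T)),L))),E)).
Branch lengths along that path: 3 + 8 + 9 + 8 + 2 + 5 + 9 + 4 + 4 + 1 + 2 = 55.

55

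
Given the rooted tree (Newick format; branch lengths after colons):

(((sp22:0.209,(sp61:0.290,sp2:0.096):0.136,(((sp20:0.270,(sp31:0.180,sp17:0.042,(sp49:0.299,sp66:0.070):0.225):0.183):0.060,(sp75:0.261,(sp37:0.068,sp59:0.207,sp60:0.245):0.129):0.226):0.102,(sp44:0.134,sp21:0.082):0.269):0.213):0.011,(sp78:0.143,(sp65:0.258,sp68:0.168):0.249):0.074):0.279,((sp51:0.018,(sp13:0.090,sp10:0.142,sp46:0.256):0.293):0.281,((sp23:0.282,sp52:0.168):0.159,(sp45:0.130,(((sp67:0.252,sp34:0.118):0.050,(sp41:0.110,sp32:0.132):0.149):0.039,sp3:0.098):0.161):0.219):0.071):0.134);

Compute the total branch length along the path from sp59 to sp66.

The path runs sp59 → … → MRCA → … → sp66; the MRCA is the node subtending ((sp20,(sp31,sp17,(sp49,sp66))),(sp75,(sp37,sp59,sp60))).
Branch lengths along that path: 0.207 + 0.129 + 0.226 + 0.060 + 0.183 + 0.225 + 0.070 = 1.100.

1.100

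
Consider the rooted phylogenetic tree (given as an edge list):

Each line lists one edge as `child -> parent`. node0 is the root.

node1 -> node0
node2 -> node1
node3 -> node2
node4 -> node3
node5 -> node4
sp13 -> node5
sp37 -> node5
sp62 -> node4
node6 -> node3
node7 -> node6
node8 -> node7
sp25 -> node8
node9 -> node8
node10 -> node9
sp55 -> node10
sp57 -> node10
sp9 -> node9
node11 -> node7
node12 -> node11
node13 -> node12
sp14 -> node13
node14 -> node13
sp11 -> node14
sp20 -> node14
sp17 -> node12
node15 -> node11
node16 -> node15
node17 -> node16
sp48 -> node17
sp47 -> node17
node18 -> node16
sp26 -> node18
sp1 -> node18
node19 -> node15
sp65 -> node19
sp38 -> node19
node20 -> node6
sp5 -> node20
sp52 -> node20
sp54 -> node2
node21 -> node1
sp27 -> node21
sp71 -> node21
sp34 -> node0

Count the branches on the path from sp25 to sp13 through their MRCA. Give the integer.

7

The MRCA of sp25 and sp13 is the node subtending (((sp13,sp37),sp62),(((sp25,((sp55,sp57),sp9)),(((sp14,(sp11,sp20)),sp17),(((sp48,sp47),(sp26,sp1)),(sp65,sp38)))),(sp5,sp52))).
From sp25 up to that node: 4 branches. From sp13 up to the same node: 3 branches. Total: 4 + 3 = 7.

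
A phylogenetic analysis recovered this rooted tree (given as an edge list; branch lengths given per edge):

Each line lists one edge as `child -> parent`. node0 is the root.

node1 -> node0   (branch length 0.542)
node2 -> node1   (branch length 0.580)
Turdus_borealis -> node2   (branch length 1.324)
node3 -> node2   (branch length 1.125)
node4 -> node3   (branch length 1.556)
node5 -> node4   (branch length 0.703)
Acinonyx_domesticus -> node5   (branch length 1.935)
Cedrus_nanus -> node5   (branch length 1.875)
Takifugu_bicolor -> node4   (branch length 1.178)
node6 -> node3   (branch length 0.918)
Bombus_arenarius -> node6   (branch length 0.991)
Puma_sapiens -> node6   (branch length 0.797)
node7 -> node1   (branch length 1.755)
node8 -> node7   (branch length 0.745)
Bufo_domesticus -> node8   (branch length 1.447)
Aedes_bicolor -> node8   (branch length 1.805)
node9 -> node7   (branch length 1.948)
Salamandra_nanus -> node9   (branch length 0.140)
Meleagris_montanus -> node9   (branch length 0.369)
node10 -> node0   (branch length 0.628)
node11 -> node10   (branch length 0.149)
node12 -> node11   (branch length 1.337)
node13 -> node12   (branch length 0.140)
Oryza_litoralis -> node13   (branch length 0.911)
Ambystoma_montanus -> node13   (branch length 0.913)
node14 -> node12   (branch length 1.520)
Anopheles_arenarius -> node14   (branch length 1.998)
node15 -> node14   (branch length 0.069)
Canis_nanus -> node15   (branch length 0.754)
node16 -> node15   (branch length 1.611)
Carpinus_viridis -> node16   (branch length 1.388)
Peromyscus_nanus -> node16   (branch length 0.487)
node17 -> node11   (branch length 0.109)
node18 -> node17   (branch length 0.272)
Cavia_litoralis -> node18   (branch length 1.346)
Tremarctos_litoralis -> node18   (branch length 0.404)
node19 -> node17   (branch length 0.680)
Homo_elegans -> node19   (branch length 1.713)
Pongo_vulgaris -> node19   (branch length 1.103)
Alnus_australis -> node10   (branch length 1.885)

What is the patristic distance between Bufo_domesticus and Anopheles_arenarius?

The path runs Bufo_domesticus → … → MRCA → … → Anopheles_arenarius; the MRCA is the root of the tree.
Branch lengths along that path: 1.447 + 0.745 + 1.755 + 0.542 + 0.628 + 0.149 + 1.337 + 1.520 + 1.998 = 10.121.

10.121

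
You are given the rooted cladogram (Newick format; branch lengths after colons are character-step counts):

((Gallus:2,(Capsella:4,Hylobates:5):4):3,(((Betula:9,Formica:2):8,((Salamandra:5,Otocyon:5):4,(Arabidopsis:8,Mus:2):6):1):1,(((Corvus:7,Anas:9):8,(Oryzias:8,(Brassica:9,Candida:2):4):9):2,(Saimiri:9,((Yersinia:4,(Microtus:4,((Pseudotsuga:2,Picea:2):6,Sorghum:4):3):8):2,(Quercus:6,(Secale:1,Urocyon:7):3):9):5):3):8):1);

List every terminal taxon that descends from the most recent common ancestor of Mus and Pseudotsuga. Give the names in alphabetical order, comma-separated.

Tracing Mus: it sits inside (Arabidopsis,Mus).
Tracing Pseudotsuga: it sits inside (Pseudotsuga,Picea).
The smallest clade enclosing both is (((Betula,Formica),((Salamandra,Otocyon),(Arabidopsis,Mus))),(((Corvus,Anas),(Oryzias,(Brassica,Candida))),(Saimiri,((Yersinia,(Microtus,((Pseudotsuga,Picea),Sorghum))),(Quercus,(Secale,Urocyon)))))); the answer is its 20 terminal taxa in alphabetical order.

Anas, Arabidopsis, Betula, Brassica, Candida, Corvus, Formica, Microtus, Mus, Oryzias, Otocyon, Picea, Pseudotsuga, Quercus, Saimiri, Salamandra, Secale, Sorghum, Urocyon, Yersinia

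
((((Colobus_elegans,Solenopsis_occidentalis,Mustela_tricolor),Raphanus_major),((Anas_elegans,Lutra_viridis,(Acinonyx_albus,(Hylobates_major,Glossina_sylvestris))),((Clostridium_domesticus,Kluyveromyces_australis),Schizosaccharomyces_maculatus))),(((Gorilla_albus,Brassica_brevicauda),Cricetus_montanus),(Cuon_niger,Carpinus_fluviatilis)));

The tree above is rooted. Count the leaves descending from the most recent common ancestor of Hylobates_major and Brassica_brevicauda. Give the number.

17

The MRCA of Hylobates_major and Brassica_brevicauda is the root, so the clade is the entire tree.
That clade contains 17 terminal taxa: Acinonyx_albus, Anas_elegans, Brassica_brevicauda, Carpinus_fluviatilis, Clostridium_domesticus, Colobus_elegans, Cricetus_montanus, Cuon_niger, Glossina_sylvestris, Gorilla_albus, Hylobates_major, Kluyveromyces_australis, Lutra_viridis, Mustela_tricolor, Raphanus_major, Schizosaccharomyces_maculatus, Solenopsis_occidentalis.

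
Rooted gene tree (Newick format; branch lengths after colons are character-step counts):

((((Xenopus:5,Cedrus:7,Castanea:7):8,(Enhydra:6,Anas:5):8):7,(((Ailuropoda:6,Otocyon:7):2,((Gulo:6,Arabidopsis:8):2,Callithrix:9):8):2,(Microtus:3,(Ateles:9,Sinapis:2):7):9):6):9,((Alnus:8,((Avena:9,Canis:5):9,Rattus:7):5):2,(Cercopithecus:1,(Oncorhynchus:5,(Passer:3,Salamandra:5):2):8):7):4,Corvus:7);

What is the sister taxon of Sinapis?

Sinapis attaches to the tree at the node subtending (Ateles,Sinapis).
The other lineage descending from that same node — the sister group — is the single tip Ateles.

Ateles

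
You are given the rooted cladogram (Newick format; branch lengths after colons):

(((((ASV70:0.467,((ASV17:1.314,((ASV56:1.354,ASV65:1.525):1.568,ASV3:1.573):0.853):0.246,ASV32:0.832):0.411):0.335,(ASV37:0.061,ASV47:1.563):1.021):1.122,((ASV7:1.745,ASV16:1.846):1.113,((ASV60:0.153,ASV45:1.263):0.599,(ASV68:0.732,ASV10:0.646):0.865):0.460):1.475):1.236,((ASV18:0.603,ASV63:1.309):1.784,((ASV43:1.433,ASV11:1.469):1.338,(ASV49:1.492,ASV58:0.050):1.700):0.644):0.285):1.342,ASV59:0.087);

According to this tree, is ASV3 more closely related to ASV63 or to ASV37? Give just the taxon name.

The MRCA of ASV3 and ASV37 subtends ((ASV70,((ASV17,((ASV56,ASV65),ASV3)),ASV32)),(ASV37,ASV47)) (8 taxa).
The MRCA of ASV3 and ASV63 subtends ((((ASV70,((ASV17,((ASV56,ASV65),ASV3)),ASV32)),(ASV37,ASV47)),((ASV7,ASV16),((ASV60,ASV45),(ASV68,ASV10)))),((ASV18,ASV63),((ASV43,ASV11),(ASV49,ASV58)))) (20 taxa).
The first is nested inside the second, so ASV3 shares a more recent common ancestor with ASV37.

ASV37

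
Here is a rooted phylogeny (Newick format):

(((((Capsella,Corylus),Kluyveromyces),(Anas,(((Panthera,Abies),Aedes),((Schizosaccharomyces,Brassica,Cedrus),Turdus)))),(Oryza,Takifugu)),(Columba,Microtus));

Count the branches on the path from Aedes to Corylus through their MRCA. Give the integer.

The MRCA of Aedes and Corylus is the node subtending (((Capsella,Corylus),Kluyveromyces),(Anas,(((Panthera,Abies),Aedes),((Schizosaccharomyces,Brassica,Cedrus),Turdus)))).
From Aedes up to that node: 4 branches. From Corylus up to the same node: 3 branches. Total: 4 + 3 = 7.

7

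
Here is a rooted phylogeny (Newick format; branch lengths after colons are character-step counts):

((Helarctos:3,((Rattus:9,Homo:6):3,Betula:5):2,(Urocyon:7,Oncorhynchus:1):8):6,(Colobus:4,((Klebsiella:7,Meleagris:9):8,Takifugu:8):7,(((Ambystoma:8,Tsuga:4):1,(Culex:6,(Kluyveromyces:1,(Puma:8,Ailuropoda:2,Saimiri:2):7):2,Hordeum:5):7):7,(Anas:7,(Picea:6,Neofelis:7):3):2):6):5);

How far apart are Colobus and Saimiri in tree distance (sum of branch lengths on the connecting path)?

35

The path runs Colobus → … → MRCA → … → Saimiri; the MRCA is the node subtending (Colobus,((Klebsiella,Meleagris),Takifugu),(((Ambystoma,Tsuga),(Culex,(Kluyveromyces,(Puma,Ailuropoda,Saimiri)),Hordeum)),(Anas,(Picea,Neofelis)))).
Branch lengths along that path: 4 + 6 + 7 + 7 + 2 + 7 + 2 = 35.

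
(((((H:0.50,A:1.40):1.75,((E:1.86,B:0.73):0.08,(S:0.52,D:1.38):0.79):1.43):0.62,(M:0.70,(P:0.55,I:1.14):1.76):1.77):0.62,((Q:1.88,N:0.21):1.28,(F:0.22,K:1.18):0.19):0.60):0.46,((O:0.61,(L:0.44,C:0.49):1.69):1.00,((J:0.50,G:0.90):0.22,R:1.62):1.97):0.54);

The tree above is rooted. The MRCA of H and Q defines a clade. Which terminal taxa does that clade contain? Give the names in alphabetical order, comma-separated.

Tracing H: it sits inside (H,A).
Tracing Q: it sits inside (Q,N).
The smallest clade enclosing both is ((((H,A),((E,B),(S,D))),(M,(P,I))),((Q,N),(F,K))); the answer is its 13 terminal taxa in alphabetical order.

A, B, D, E, F, H, I, K, M, N, P, Q, S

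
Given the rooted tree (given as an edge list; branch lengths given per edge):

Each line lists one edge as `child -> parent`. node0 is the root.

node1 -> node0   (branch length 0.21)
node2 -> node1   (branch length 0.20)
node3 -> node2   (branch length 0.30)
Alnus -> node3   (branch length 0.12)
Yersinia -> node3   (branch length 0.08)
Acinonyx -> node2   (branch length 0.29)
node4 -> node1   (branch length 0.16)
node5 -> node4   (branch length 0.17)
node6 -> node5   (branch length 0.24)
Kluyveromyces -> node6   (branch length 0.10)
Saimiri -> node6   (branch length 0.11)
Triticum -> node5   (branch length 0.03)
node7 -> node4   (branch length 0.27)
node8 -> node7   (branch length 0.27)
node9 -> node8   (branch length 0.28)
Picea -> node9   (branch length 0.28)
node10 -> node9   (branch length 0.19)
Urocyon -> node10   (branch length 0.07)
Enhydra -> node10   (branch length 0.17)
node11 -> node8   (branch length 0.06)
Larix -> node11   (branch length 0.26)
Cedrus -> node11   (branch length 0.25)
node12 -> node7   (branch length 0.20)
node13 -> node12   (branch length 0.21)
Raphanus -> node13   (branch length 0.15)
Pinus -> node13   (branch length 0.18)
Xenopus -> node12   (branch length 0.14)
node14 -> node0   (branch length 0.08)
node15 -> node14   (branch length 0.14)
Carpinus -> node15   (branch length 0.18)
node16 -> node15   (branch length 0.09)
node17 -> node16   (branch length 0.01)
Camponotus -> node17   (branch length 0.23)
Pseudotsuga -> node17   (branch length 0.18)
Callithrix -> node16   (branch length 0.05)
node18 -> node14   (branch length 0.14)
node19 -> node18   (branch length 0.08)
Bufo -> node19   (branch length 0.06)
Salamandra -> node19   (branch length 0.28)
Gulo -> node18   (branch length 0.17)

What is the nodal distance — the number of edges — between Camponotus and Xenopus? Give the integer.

The MRCA of Camponotus and Xenopus is the root of the tree.
From Camponotus up to that node: 5 branches. From Xenopus up to the same node: 5 branches. Total: 5 + 5 = 10.

10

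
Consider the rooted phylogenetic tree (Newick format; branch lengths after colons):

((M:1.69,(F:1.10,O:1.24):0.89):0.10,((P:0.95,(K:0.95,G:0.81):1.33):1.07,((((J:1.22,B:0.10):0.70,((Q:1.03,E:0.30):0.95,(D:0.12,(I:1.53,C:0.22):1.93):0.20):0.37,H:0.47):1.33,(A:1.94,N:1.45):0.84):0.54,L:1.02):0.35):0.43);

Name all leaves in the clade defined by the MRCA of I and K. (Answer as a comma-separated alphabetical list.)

Tracing I: it sits inside (I,C).
Tracing K: it sits inside (K,G).
The smallest clade enclosing both is ((P,(K,G)),((((J,B),((Q,E),(D,(I,C))),H),(A,N)),L)); the answer is its 14 terminal taxa in alphabetical order.

A, B, C, D, E, G, H, I, J, K, L, N, P, Q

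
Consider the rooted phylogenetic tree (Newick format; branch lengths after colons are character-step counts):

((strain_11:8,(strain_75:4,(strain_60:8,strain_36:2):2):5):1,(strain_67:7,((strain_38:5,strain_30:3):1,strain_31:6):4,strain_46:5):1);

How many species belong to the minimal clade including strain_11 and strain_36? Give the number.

The MRCA of strain_11 and strain_36 is the node subtending (strain_11,(strain_75,(strain_60,strain_36))).
That clade contains 4 terminal taxa: strain_11, strain_36, strain_60, strain_75.

4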